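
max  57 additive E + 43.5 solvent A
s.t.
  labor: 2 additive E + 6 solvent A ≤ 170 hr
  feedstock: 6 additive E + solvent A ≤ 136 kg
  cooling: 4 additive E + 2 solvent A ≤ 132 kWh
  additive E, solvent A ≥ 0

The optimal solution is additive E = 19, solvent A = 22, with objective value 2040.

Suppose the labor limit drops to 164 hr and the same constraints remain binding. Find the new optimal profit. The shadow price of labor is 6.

2004

Δb = -6, so new z* = 2040 + (6)·(-6) = 2040 − 36 = 2004.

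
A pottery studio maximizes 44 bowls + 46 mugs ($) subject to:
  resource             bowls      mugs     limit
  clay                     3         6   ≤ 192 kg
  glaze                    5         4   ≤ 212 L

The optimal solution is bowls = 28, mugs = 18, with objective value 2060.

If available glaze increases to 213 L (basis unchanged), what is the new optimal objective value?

Both clay and glaze are binding at x*.
From A_Bᵀ y = c: 3·y_clay + 5·y_glaze = 44; 6·y_clay + 4·y_glaze = 46.
Solving: y_clay = 3, y_glaze = 7.
Δz = y_glaze·Δb = 7 × (1) = 7, so new z* = 2060 + 7 = 2067.

2067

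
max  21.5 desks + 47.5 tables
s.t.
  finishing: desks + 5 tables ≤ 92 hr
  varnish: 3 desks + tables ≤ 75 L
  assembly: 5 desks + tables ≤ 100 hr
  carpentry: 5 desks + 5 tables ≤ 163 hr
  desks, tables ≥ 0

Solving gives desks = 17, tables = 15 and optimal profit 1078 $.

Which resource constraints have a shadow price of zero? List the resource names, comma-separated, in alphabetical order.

finishing: 92/92 (binding)
varnish: 66/75 (slack 9)
assembly: 100/100 (binding)
carpentry: 160/163 (slack 3)
By complementary slackness, a constraint with positive slack has shadow price 0 → carpentry, varnish.

carpentry, varnish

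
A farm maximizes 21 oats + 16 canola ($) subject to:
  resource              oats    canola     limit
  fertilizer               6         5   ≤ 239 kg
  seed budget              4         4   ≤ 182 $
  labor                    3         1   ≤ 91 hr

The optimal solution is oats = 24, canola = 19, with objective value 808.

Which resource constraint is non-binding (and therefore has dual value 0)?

seed budget

fertilizer: 239/239 (binding)
seed budget: 172/182 (slack 10)
labor: 91/91 (binding)
By complementary slackness, a constraint with positive slack has shadow price 0 → seed budget.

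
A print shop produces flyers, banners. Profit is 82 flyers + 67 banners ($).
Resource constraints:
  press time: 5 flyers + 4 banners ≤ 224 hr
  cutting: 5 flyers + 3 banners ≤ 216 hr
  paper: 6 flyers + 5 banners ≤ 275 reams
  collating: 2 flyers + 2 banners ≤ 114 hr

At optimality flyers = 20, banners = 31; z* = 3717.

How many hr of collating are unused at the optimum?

collating used = 2·20 + 2·31 = 102; slack = 114 − 102 = 12.

12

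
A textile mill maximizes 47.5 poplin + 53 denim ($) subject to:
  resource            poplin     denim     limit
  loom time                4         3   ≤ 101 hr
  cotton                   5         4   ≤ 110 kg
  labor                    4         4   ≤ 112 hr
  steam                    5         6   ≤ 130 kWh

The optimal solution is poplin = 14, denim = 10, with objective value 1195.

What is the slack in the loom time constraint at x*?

loom time used = 4·14 + 3·10 = 86; slack = 101 − 86 = 15.

15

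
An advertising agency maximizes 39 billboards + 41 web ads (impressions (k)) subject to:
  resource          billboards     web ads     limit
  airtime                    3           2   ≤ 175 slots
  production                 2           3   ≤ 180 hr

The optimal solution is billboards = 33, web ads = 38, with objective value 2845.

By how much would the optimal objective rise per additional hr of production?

Both airtime and production are binding at x*.
From A_Bᵀ y = c: 3·y_airtime + 2·y_production = 39; 2·y_airtime + 3·y_production = 41.
→ y_airtime = 7 and y_production = 9.
Shadow price of production = 9.

9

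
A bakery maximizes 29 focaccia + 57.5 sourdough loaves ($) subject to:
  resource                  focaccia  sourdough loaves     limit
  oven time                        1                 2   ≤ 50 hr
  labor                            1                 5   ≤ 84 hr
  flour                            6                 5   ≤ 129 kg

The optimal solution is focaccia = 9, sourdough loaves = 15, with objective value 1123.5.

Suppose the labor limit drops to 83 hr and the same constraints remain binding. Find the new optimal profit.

Binding: labor and flour. Non-binding: oven time (11 unused).
Slack constraints have shadow price 0 (complementary slackness).
From A_Bᵀ y = c: 1·y_labor + 6·y_flour = 29; 5·y_labor + 5·y_flour = 57.5.
This yields shadow prices y_labor = 8, y_flour = 3.5.
Δz = y_labor·Δb = 8 × (-1) = -8, so new z* = 1123.5 − 8 = 1115.5.

1115.5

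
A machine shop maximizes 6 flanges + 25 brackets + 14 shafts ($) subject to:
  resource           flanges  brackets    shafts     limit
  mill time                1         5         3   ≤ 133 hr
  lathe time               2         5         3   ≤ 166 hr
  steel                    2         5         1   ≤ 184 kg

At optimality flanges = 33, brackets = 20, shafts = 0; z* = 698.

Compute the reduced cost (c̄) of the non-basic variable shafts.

-1

Check each constraint at x*: mill time 133/133 (tight); lathe time 166/166 (tight); steel 166/184 (slack 18).
By complementary slackness, y = 0 for the non-binding constraint.
The binding rows give the dual system: 1·y_mill time + 2·y_lathe time = 6 and 5·y_mill time + 5·y_lathe time = 25.
This yields shadow prices y_mill time = 4, y_lathe time = 1.
Reduced cost of shafts: c₃ − yᵀa₃ = 14 − (4·3 + 1·3) = 14 − 15 = -1.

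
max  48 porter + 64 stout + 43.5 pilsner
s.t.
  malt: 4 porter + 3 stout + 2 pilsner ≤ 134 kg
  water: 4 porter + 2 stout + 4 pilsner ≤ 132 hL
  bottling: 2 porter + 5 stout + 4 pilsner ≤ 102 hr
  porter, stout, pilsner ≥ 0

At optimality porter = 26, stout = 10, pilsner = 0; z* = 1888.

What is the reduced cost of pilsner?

-4.5

At the optimum: malt uses 134 of 134 (binding); water uses 124 of 132 (slack = 8); bottling uses 102 of 102 (binding).
Since water is not tight, its dual is 0.
Dual feasibility on the basic columns requires 4·y_malt + 2·y_bottling = 48, 3·y_malt + 5·y_bottling = 64.
Solving: y_malt = 8, y_bottling = 8.
Reduced cost of pilsner: c₃ − yᵀa₃ = 43.5 − (8·2 + 8·4) = 43.5 − 48 = -4.5.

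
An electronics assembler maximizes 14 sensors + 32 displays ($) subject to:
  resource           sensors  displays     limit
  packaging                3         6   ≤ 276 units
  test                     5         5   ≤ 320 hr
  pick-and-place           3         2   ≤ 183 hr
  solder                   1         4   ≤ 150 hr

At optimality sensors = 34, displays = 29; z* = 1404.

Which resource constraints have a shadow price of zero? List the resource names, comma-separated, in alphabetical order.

pick-and-place, test

packaging: 276/276 (binding)
test: 315/320 (slack 5)
pick-and-place: 160/183 (slack 23)
solder: 150/150 (binding)
By complementary slackness, a constraint with positive slack has shadow price 0 → pick-and-place, test.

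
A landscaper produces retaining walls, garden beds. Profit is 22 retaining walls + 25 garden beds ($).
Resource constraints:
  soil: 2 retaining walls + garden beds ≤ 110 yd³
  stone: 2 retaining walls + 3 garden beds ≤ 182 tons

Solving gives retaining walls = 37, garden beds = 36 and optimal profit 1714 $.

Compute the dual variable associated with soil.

4

At the optimum: soil uses 110 of 110 (binding); stone uses 182 of 182 (binding).
Dual feasibility on the basic columns requires 2·y_soil + 2·y_stone = 22, 1·y_soil + 3·y_stone = 25.
Solving: y_soil = 4, y_stone = 7.
Shadow price of soil = 4.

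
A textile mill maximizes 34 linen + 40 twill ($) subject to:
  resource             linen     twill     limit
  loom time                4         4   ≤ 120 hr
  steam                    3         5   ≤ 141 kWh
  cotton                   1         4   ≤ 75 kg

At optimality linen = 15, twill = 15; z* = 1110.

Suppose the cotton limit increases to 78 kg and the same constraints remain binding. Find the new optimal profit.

1116

Binding: loom time and cotton. Non-binding: steam (21 unused).
Slack constraints have shadow price 0 (complementary slackness).
The binding rows give the dual system: 4·y_loom time + 1·y_cotton = 34 and 4·y_loom time + 4·y_cotton = 40.
Solving: y_loom time = 8, y_cotton = 2.
Δz = y_cotton·Δb = 2 × (3) = 6, so new z* = 1110 + 6 = 1116.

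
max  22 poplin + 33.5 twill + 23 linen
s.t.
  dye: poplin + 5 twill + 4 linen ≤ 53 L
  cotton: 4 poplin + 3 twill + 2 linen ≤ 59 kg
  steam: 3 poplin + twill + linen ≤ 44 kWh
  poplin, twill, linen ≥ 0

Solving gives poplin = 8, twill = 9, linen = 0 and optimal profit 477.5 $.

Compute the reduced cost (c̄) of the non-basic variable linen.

-2

At the optimum: dye uses 53 of 53 (binding); cotton uses 59 of 59 (binding); steam uses 33 of 44 (slack = 11).
By complementary slackness, y = 0 for the non-binding constraint.
The binding rows give the dual system: 1·y_dye + 4·y_cotton = 22 and 5·y_dye + 3·y_cotton = 33.5.
Solving: y_dye = 4, y_cotton = 4.5.
Reduced cost of linen: c₃ − yᵀa₃ = 23 − (4·4 + 4.5·2) = 23 − 25 = -2.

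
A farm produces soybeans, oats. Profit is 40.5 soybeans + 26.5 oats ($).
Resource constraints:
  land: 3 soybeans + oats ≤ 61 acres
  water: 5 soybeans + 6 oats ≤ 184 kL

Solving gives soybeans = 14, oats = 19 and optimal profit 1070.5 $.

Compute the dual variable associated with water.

3

Both land and water are binding at x*.
From A_Bᵀ y = c: 3·y_land + 5·y_water = 40.5; 1·y_land + 6·y_water = 26.5.
→ y_land = 8.5 and y_water = 3.
Shadow price of water = 3.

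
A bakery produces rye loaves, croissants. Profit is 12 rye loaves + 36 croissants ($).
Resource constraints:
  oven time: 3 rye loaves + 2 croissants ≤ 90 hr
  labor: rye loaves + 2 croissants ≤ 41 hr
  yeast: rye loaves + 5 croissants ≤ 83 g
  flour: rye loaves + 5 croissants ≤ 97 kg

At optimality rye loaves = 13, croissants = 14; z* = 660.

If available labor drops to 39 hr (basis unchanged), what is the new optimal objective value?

Binding: labor and yeast. Non-binding: oven time (23 unused), flour (14 unused).
By complementary slackness, y = 0 for the non-binding constraints.
Dual feasibility on the basic columns requires 1·y_labor + 1·y_yeast = 12, 2·y_labor + 5·y_yeast = 36.
→ y_labor = 8 and y_yeast = 4.
Δz = y_labor·Δb = 8 × (-2) = -16, so new z* = 660 − 16 = 644.

644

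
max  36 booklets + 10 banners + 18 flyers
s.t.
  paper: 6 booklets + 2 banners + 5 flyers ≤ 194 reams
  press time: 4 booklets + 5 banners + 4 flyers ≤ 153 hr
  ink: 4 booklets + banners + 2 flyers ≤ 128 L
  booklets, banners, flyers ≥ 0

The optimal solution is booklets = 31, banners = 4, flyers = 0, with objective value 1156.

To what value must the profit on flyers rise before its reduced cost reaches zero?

22

Binding: paper and ink. Non-binding: press time (9 unused).
Since press time is not tight, its dual is 0.
From A_Bᵀ y = c: 6·y_paper + 4·y_ink = 36; 2·y_paper + 1·y_ink = 10.
This yields shadow prices y_paper = 2, y_ink = 6.
flyers enters the basis when its profit ≥ yᵀa₃ = 2·5 + 6·2 = 22.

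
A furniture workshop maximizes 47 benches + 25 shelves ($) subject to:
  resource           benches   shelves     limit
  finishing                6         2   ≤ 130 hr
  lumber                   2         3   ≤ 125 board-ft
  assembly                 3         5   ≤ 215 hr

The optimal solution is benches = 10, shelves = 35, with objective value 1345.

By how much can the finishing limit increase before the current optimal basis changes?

Binding constraints: finishing, lumber. The basis is B = [[6,2],[2,3]] with det 14.
Per unit increase in finishing, x* moves by d = (0.2143, -0.1429).
The basis stays optimal until shelves reaches 0; allowable increase = 245 hr.

245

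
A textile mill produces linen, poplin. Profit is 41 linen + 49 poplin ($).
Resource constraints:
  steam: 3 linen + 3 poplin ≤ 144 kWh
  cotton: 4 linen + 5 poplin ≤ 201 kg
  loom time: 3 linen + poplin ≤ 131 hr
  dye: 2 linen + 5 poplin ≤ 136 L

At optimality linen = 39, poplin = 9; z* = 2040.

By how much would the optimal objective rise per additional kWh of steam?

3

Check each constraint at x*: steam 144/144 (tight); cotton 201/201 (tight); loom time 126/131 (slack 5); dye 123/136 (slack 13).
By complementary slackness, y = 0 for the non-binding constraints.
The binding rows give the dual system: 3·y_steam + 4·y_cotton = 41 and 3·y_steam + 5·y_cotton = 49.
→ y_steam = 3 and y_cotton = 8.
Shadow price of steam = 3.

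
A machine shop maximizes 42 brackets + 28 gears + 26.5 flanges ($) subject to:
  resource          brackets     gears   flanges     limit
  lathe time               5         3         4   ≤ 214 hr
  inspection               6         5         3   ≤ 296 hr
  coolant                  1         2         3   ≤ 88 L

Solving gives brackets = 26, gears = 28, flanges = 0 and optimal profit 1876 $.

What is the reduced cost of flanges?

Binding: lathe time and inspection. Non-binding: coolant (6 unused).
By complementary slackness, y = 0 for the non-binding constraint.
From A_Bᵀ y = c: 5·y_lathe time + 6·y_inspection = 42; 3·y_lathe time + 5·y_inspection = 28.
→ y_lathe time = 6 and y_inspection = 2.
Reduced cost of flanges: c₃ − yᵀa₃ = 26.5 − (6·4 + 2·3) = 26.5 − 30 = -3.5.

-3.5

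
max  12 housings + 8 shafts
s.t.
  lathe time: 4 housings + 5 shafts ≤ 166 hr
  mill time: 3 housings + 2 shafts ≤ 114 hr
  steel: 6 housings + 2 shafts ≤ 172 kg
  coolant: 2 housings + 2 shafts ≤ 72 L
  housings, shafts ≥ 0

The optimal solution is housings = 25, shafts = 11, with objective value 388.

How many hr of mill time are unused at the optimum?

17

mill time used = 3·25 + 2·11 = 97; slack = 114 − 97 = 17.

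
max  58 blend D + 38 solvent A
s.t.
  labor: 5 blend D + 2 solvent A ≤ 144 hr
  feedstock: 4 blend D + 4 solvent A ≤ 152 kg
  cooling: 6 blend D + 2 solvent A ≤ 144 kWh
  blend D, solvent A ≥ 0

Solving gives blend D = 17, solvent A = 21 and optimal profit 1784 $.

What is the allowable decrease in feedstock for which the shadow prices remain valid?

56

Binding constraints: feedstock, cooling. The basis is B = [[4,4],[6,2]] with det -16.
Per unit decrease in feedstock, x* moves by d = (0.125, -0.375).
The basis stays optimal until solvent A reaches 0; allowable decrease = 56 kg.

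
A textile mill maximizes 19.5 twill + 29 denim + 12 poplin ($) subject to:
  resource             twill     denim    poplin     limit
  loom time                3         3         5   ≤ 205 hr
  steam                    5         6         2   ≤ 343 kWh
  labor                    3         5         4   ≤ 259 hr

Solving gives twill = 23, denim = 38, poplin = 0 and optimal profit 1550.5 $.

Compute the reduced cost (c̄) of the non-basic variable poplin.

-7

Check each constraint at x*: loom time 183/205 (slack 22); steam 343/343 (tight); labor 259/259 (tight).
By complementary slackness, y = 0 for the non-binding constraint.
From A_Bᵀ y = c: 5·y_steam + 3·y_labor = 19.5; 6·y_steam + 5·y_labor = 29.
→ y_steam = 1.5 and y_labor = 4.
Reduced cost of poplin: c₃ − yᵀa₃ = 12 − (1.5·2 + 4·4) = 12 − 19 = -7.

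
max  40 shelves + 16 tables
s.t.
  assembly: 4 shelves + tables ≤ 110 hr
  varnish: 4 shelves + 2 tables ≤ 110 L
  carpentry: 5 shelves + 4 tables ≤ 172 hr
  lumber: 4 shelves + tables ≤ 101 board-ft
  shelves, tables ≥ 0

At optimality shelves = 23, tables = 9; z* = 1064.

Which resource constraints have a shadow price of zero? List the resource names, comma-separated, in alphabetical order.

assembly: 101/110 (slack 9)
varnish: 110/110 (binding)
carpentry: 151/172 (slack 21)
lumber: 101/101 (binding)
By complementary slackness, a constraint with positive slack has shadow price 0 → assembly, carpentry.

assembly, carpentry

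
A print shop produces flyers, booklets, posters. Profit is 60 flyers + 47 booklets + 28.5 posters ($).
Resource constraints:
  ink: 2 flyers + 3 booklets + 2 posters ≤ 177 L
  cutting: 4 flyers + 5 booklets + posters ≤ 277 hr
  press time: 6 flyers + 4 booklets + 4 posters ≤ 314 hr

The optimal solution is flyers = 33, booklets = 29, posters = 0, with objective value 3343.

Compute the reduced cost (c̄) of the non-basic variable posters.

Check each constraint at x*: ink 153/177 (slack 24); cutting 277/277 (tight); press time 314/314 (tight).
Slack constraints have shadow price 0 (complementary slackness).
From A_Bᵀ y = c: 4·y_cutting + 6·y_press time = 60; 5·y_cutting + 4·y_press time = 47.
Solving: y_cutting = 3, y_press time = 8.
Reduced cost of posters: c₃ − yᵀa₃ = 28.5 − (3·1 + 8·4) = 28.5 − 35 = -6.5.

-6.5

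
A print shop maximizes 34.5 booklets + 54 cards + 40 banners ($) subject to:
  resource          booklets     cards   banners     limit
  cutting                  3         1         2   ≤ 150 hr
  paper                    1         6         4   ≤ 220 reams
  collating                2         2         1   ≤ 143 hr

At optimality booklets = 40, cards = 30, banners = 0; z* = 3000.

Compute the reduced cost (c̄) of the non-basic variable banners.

Check each constraint at x*: cutting 150/150 (tight); paper 220/220 (tight); collating 140/143 (slack 3).
Slack constraints have shadow price 0 (complementary slackness).
Dual feasibility on the basic columns requires 3·y_cutting + 1·y_paper = 34.5, 1·y_cutting + 6·y_paper = 54.
Solving: y_cutting = 9, y_paper = 7.5.
Reduced cost of banners: c₃ − yᵀa₃ = 40 − (9·2 + 7.5·4) = 40 − 48 = -8.

-8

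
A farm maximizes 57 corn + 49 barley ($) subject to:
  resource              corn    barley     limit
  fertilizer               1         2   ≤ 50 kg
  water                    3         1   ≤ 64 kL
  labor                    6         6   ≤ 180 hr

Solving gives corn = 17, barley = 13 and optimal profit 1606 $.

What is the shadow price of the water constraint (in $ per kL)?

At the optimum: fertilizer uses 43 of 50 (slack = 7); water uses 64 of 64 (binding); labor uses 180 of 180 (binding).
Since fertilizer is not tight, its dual is 0.
The binding rows give the dual system: 3·y_water + 6·y_labor = 57 and 1·y_water + 6·y_labor = 49.
Solving: y_water = 4, y_labor = 7.5.
Shadow price of water = 4.

4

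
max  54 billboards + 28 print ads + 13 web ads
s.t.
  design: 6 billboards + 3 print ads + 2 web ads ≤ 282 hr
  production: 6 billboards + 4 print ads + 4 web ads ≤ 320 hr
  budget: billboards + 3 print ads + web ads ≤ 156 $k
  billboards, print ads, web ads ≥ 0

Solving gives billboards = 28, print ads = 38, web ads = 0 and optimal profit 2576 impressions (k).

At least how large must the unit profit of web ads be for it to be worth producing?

At the optimum: design uses 282 of 282 (binding); production uses 320 of 320 (binding); budget uses 142 of 156 (slack = 14).
Since budget is not tight, its dual is 0.
Dual feasibility on the basic columns requires 6·y_design + 6·y_production = 54, 3·y_design + 4·y_production = 28.
→ y_design = 8 and y_production = 1.
web ads enters the basis when its profit ≥ yᵀa₃ = 8·2 + 1·4 = 20.

20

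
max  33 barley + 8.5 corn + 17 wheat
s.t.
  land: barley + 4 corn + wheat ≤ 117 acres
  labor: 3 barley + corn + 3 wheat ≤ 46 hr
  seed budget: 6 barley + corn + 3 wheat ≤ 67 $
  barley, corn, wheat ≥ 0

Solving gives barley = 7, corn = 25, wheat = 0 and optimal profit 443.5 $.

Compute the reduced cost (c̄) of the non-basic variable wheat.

Binding: labor and seed budget. Non-binding: land (10 unused).
By complementary slackness, y = 0 for the non-binding constraint.
The binding rows give the dual system: 3·y_labor + 6·y_seed budget = 33 and 1·y_labor + 1·y_seed budget = 8.5.
→ y_labor = 6 and y_seed budget = 2.5.
Reduced cost of wheat: c₃ − yᵀa₃ = 17 − (6·3 + 2.5·3) = 17 − 25.5 = -8.5.

-8.5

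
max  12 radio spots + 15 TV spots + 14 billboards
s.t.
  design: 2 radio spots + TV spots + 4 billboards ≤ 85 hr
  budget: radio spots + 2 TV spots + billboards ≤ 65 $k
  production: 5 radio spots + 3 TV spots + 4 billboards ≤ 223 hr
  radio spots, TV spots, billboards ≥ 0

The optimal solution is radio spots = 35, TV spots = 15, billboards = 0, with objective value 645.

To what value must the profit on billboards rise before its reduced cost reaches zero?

At the optimum: design uses 85 of 85 (binding); budget uses 65 of 65 (binding); production uses 220 of 223 (slack = 3).
By complementary slackness, y = 0 for the non-binding constraint.
The binding rows give the dual system: 2·y_design + 1·y_budget = 12 and 1·y_design + 2·y_budget = 15.
Solving: y_design = 3, y_budget = 6.
billboards enters the basis when its profit ≥ yᵀa₃ = 3·4 + 6·1 = 18.

18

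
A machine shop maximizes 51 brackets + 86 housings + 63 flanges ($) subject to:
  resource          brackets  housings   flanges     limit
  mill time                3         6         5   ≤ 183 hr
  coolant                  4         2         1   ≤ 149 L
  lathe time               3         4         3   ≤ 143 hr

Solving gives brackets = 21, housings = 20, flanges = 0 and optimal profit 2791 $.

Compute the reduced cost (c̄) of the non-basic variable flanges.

-6

Check each constraint at x*: mill time 183/183 (tight); coolant 124/149 (slack 25); lathe time 143/143 (tight).
Since coolant is not tight, its dual is 0.
The binding rows give the dual system: 3·y_mill time + 3·y_lathe time = 51 and 6·y_mill time + 4·y_lathe time = 86.
→ y_mill time = 9 and y_lathe time = 8.
Reduced cost of flanges: c₃ − yᵀa₃ = 63 − (9·5 + 8·3) = 63 − 69 = -6.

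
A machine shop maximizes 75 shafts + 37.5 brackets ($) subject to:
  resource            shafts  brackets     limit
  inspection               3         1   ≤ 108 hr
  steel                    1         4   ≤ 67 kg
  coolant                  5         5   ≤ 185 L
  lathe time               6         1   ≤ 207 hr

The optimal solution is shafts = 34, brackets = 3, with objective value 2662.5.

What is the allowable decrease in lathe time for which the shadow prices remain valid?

35

Binding constraints: coolant, lathe time. The basis is B = [[5,5],[6,1]] with det -25.
Per unit decrease in lathe time, x* moves by d = (-0.2, 0.2).
The basis stays optimal until steel becomes binding; allowable decrease = 35 hr.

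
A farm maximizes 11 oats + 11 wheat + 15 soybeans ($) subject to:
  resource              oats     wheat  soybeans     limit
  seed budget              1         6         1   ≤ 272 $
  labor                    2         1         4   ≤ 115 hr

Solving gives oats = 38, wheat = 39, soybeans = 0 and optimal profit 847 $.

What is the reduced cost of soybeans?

Both seed budget and labor are binding at x*.
Dual feasibility on the basic columns requires 1·y_seed budget + 2·y_labor = 11, 6·y_seed budget + 1·y_labor = 11.
→ y_seed budget = 1 and y_labor = 5.
Reduced cost of soybeans: c₃ − yᵀa₃ = 15 − (1·1 + 5·4) = 15 − 21 = -6.

-6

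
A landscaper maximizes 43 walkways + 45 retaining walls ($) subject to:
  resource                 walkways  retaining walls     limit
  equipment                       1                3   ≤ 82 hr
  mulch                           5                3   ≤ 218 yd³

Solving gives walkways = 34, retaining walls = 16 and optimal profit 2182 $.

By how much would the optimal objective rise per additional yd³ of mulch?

7

Both equipment and mulch are binding at x*.
The binding rows give the dual system: 1·y_equipment + 5·y_mulch = 43 and 3·y_equipment + 3·y_mulch = 45.
→ y_equipment = 8 and y_mulch = 7.
Shadow price of mulch = 7.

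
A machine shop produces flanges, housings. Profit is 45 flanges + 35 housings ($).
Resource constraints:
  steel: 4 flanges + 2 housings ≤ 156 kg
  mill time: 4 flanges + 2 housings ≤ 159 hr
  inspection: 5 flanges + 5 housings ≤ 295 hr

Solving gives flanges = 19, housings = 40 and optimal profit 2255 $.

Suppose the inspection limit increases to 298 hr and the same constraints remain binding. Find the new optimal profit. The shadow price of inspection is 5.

Δb = 3, so new z* = 2255 + (5)·(3) = 2255 + 15 = 2270.

2270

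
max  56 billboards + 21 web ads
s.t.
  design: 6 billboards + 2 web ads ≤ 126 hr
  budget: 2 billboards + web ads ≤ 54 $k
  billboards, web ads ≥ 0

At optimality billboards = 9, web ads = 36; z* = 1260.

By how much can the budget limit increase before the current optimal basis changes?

Binding constraints: design, budget. The basis is B = [[6,2],[2,1]] with det 2.
Per unit increase in budget, x* moves by d = (-1, 3).
The basis stays optimal until billboards reaches 0; allowable increase = 9 $k.

9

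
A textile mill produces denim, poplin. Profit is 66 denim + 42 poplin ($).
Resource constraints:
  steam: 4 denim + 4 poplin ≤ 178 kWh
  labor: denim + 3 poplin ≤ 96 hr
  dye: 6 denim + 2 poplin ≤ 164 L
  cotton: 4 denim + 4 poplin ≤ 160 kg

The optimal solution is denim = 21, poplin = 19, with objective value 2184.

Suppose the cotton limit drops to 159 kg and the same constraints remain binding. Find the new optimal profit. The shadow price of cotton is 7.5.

Δb = -1, so new z* = 2184 + (7.5)·(-1) = 2184 − 7.5 = 2176.5.

2176.5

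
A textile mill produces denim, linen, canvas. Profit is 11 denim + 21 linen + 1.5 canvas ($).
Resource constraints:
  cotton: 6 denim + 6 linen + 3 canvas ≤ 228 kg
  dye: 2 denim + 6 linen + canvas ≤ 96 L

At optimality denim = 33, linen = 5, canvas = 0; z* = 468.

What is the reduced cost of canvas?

Check each constraint at x*: cotton 228/228 (tight); dye 96/96 (tight).
Dual feasibility on the basic columns requires 6·y_cotton + 2·y_dye = 11, 6·y_cotton + 6·y_dye = 21.
Solving: y_cotton = 1, y_dye = 2.5.
Reduced cost of canvas: c₃ − yᵀa₃ = 1.5 − (1·3 + 2.5·1) = 1.5 − 5.5 = -4.

-4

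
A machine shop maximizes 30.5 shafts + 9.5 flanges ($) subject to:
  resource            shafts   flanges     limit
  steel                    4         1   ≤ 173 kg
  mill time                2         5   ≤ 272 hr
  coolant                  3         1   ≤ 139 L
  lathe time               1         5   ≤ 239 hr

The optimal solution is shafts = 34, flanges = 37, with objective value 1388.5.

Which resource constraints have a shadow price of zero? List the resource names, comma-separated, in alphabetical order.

lathe time, mill time

steel: 173/173 (binding)
mill time: 253/272 (slack 19)
coolant: 139/139 (binding)
lathe time: 219/239 (slack 20)
By complementary slackness, a constraint with positive slack has shadow price 0 → lathe time, mill time.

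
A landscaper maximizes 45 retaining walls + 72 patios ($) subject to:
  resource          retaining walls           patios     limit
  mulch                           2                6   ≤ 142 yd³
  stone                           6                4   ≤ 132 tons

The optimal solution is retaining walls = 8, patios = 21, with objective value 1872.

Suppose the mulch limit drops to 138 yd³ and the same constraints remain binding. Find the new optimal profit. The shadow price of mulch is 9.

1836

Δb = -4, so new z* = 1872 + (9)·(-4) = 1872 − 36 = 1836.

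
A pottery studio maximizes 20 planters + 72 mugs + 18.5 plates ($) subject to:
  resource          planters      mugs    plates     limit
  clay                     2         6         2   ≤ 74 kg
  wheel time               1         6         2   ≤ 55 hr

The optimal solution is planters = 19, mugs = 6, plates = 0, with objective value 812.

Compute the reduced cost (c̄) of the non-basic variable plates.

Check each constraint at x*: clay 74/74 (tight); wheel time 55/55 (tight).
From A_Bᵀ y = c: 2·y_clay + 1·y_wheel time = 20; 6·y_clay + 6·y_wheel time = 72.
This yields shadow prices y_clay = 8, y_wheel time = 4.
Reduced cost of plates: c₃ − yᵀa₃ = 18.5 − (8·2 + 4·2) = 18.5 − 24 = -5.5.

-5.5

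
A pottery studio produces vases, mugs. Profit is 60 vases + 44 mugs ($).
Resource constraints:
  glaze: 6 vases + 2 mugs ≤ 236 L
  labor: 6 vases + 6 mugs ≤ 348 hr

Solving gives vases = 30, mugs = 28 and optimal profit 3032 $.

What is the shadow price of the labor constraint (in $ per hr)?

At the optimum: glaze uses 236 of 236 (binding); labor uses 348 of 348 (binding).
The binding rows give the dual system: 6·y_glaze + 6·y_labor = 60 and 2·y_glaze + 6·y_labor = 44.
This yields shadow prices y_glaze = 4, y_labor = 6.
Shadow price of labor = 6.

6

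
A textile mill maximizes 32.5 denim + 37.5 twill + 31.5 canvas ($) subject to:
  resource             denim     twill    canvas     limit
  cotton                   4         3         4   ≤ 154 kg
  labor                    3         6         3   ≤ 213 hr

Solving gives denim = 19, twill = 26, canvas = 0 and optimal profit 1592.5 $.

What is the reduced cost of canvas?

-1

Check each constraint at x*: cotton 154/154 (tight); labor 213/213 (tight).
From A_Bᵀ y = c: 4·y_cotton + 3·y_labor = 32.5; 3·y_cotton + 6·y_labor = 37.5.
Solving: y_cotton = 5.5, y_labor = 3.5.
Reduced cost of canvas: c₃ − yᵀa₃ = 31.5 − (5.5·4 + 3.5·3) = 31.5 − 32.5 = -1.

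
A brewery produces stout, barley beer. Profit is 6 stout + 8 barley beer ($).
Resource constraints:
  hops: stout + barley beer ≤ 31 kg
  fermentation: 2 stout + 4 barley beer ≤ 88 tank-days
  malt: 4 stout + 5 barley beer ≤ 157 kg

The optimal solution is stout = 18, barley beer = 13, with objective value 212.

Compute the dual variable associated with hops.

Check each constraint at x*: hops 31/31 (tight); fermentation 88/88 (tight); malt 137/157 (slack 20).
By complementary slackness, y = 0 for the non-binding constraint.
The binding rows give the dual system: 1·y_hops + 2·y_fermentation = 6 and 1·y_hops + 4·y_fermentation = 8.
This yields shadow prices y_hops = 4, y_fermentation = 1.
Shadow price of hops = 4.

4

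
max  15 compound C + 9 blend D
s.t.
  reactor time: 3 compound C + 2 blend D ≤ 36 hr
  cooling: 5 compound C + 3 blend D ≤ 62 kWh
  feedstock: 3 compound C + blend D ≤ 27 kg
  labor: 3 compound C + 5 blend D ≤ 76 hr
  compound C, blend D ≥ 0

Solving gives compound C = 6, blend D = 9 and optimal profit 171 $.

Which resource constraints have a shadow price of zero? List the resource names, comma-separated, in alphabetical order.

cooling, labor

reactor time: 36/36 (binding)
cooling: 57/62 (slack 5)
feedstock: 27/27 (binding)
labor: 63/76 (slack 13)
By complementary slackness, a constraint with positive slack has shadow price 0 → cooling, labor.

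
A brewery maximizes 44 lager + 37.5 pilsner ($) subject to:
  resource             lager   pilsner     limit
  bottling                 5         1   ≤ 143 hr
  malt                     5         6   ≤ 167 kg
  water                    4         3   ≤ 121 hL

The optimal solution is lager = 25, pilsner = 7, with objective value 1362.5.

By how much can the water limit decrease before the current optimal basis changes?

Binding constraints: malt, water. The basis is B = [[5,6],[4,3]] with det -9.
Per unit decrease in water, x* moves by d = (-0.6667, 0.5556).
The basis stays optimal until lager reaches 0; allowable decrease = 37.5 hL.

37.5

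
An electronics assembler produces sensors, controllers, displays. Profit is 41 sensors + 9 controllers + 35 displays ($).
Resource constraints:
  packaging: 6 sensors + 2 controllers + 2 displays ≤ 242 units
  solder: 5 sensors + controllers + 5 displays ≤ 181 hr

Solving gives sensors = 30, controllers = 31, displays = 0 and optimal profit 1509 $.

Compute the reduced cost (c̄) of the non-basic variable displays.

-2

At the optimum: packaging uses 242 of 242 (binding); solder uses 181 of 181 (binding).
From A_Bᵀ y = c: 6·y_packaging + 5·y_solder = 41; 2·y_packaging + 1·y_solder = 9.
This yields shadow prices y_packaging = 1, y_solder = 7.
Reduced cost of displays: c₃ − yᵀa₃ = 35 − (1·2 + 7·5) = 35 − 37 = -2.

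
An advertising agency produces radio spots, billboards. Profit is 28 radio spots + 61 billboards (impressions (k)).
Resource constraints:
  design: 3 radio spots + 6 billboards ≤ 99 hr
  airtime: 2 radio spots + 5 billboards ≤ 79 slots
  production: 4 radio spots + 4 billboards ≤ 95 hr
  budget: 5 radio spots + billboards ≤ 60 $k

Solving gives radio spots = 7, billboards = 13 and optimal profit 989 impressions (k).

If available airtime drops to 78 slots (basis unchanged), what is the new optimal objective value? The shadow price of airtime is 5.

Δb = -1, so new z* = 989 + (5)·(-1) = 989 − 5 = 984.

984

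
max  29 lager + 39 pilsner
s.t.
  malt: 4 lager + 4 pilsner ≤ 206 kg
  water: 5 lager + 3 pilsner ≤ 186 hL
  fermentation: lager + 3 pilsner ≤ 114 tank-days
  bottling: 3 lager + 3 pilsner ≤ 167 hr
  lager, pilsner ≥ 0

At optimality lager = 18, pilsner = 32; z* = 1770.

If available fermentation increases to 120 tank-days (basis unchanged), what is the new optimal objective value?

1824

Binding: water and fermentation. Non-binding: malt (6 unused), bottling (17 unused).
Since malt, bottling are not tight, their duals are 0.
From A_Bᵀ y = c: 5·y_water + 1·y_fermentation = 29; 3·y_water + 3·y_fermentation = 39.
→ y_water = 4 and y_fermentation = 9.
Δz = y_fermentation·Δb = 9 × (6) = 54, so new z* = 1770 + 54 = 1824.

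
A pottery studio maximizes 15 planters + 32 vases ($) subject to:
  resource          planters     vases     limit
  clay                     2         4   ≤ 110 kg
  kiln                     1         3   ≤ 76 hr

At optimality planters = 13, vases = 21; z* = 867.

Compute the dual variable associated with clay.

At the optimum: clay uses 110 of 110 (binding); kiln uses 76 of 76 (binding).
Dual feasibility on the basic columns requires 2·y_clay + 1·y_kiln = 15, 4·y_clay + 3·y_kiln = 32.
Solving: y_clay = 6.5, y_kiln = 2.
Shadow price of clay = 6.5.

6.5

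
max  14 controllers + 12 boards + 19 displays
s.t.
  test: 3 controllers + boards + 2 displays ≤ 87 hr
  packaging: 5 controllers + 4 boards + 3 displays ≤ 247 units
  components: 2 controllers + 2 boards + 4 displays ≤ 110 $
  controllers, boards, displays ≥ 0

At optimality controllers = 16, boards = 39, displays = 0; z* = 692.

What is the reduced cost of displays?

-5

At the optimum: test uses 87 of 87 (binding); packaging uses 236 of 247 (slack = 11); components uses 110 of 110 (binding).
By complementary slackness, y = 0 for the non-binding constraint.
From A_Bᵀ y = c: 3·y_test + 2·y_components = 14; 1·y_test + 2·y_components = 12.
This yields shadow prices y_test = 1, y_components = 5.5.
Reduced cost of displays: c₃ − yᵀa₃ = 19 − (1·2 + 5.5·4) = 19 − 24 = -5.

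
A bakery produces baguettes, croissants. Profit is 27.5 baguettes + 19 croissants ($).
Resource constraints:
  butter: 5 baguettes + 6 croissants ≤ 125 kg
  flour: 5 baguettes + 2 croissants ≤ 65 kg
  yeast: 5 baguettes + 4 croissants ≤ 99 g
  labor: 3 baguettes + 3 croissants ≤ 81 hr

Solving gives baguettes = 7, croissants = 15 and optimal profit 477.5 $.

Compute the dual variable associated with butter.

2

At the optimum: butter uses 125 of 125 (binding); flour uses 65 of 65 (binding); yeast uses 95 of 99 (slack = 4); labor uses 66 of 81 (slack = 15).
By complementary slackness, y = 0 for the non-binding constraints.
The binding rows give the dual system: 5·y_butter + 5·y_flour = 27.5 and 6·y_butter + 2·y_flour = 19.
→ y_butter = 2 and y_flour = 3.5.
Shadow price of butter = 2.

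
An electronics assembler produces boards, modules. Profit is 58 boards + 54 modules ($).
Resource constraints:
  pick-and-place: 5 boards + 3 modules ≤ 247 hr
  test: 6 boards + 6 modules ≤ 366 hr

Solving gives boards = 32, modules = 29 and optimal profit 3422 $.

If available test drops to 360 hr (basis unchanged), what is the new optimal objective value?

3374

Both pick-and-place and test are binding at x*.
From A_Bᵀ y = c: 5·y_pick-and-place + 6·y_test = 58; 3·y_pick-and-place + 6·y_test = 54.
This yields shadow prices y_pick-and-place = 2, y_test = 8.
Δz = y_test·Δb = 8 × (-6) = -48, so new z* = 3422 − 48 = 3374.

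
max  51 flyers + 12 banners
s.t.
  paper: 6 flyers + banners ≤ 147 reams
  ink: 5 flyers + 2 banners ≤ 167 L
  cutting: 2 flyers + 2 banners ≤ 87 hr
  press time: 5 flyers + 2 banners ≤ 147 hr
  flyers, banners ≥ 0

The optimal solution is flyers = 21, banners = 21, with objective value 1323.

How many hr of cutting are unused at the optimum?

3

cutting used = 2·21 + 2·21 = 84; slack = 87 − 84 = 3.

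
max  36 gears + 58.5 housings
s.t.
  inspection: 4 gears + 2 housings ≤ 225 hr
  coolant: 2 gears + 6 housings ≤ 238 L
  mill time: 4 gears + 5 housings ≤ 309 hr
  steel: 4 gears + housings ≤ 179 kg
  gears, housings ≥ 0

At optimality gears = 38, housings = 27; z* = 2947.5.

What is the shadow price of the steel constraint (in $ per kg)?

4.5

Check each constraint at x*: inspection 206/225 (slack 19); coolant 238/238 (tight); mill time 287/309 (slack 22); steel 179/179 (tight).
Slack constraints have shadow price 0 (complementary slackness).
Dual feasibility on the basic columns requires 2·y_coolant + 4·y_steel = 36, 6·y_coolant + 1·y_steel = 58.5.
This yields shadow prices y_coolant = 9, y_steel = 4.5.
Shadow price of steel = 4.5.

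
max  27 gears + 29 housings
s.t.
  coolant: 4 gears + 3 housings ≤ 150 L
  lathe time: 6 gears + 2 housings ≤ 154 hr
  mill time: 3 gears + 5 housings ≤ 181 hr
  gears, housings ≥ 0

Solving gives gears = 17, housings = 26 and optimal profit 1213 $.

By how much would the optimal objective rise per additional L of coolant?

0

Check each constraint at x*: coolant 146/150 (slack 4); lathe time 154/154 (tight); mill time 181/181 (tight).
By complementary slackness, y = 0 for the non-binding constraint.
The binding rows give the dual system: 6·y_lathe time + 3·y_mill time = 27 and 2·y_lathe time + 5·y_mill time = 29.
→ y_lathe time = 2 and y_mill time = 5.
Shadow price of coolant = 0.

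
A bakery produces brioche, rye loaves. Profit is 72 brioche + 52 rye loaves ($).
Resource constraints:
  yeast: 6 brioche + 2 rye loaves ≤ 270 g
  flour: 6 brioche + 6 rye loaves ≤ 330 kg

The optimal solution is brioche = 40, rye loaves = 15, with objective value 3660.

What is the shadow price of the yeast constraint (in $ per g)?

At the optimum: yeast uses 270 of 270 (binding); flour uses 330 of 330 (binding).
Dual feasibility on the basic columns requires 6·y_yeast + 6·y_flour = 72, 2·y_yeast + 6·y_flour = 52.
→ y_yeast = 5 and y_flour = 7.
Shadow price of yeast = 5.

5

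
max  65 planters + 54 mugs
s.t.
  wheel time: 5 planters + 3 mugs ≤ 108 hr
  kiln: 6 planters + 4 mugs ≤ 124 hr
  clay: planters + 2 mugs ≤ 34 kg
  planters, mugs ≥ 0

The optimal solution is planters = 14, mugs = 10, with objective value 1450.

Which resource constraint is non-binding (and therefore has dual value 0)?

wheel time

wheel time: 100/108 (slack 8)
kiln: 124/124 (binding)
clay: 34/34 (binding)
By complementary slackness, a constraint with positive slack has shadow price 0 → wheel time.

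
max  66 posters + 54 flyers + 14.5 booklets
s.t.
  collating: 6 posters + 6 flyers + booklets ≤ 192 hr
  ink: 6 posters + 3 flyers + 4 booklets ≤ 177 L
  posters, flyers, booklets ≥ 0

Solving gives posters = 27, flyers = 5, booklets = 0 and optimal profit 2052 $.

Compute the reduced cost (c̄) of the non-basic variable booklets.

-8.5

At the optimum: collating uses 192 of 192 (binding); ink uses 177 of 177 (binding).
From A_Bᵀ y = c: 6·y_collating + 6·y_ink = 66; 6·y_collating + 3·y_ink = 54.
Solving: y_collating = 7, y_ink = 4.
Reduced cost of booklets: c₃ − yᵀa₃ = 14.5 − (7·1 + 4·4) = 14.5 − 23 = -8.5.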